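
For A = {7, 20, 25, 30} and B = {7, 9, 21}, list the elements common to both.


A ∩ B = elements in both A and B
A = {7, 20, 25, 30}
B = {7, 9, 21}
A ∩ B = {7}

A ∩ B = {7}


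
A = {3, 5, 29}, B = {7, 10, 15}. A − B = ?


A \ B = elements in A but not in B
A = {3, 5, 29}
B = {7, 10, 15}
Remove from A any elements in B
A \ B = {3, 5, 29}

A \ B = {3, 5, 29}


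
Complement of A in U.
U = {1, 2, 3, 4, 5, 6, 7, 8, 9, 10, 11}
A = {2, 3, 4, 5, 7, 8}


Aᶜ = U \ A = elements in U but not in A
U = {1, 2, 3, 4, 5, 6, 7, 8, 9, 10, 11}
A = {2, 3, 4, 5, 7, 8}
Aᶜ = {1, 6, 9, 10, 11}

Aᶜ = {1, 6, 9, 10, 11}


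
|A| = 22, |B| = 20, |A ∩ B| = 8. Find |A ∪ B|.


|A ∪ B| = |A| + |B| - |A ∩ B|
= 22 + 20 - 8
= 34

|A ∪ B| = 34


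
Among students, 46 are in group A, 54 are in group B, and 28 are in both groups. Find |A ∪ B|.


|A ∪ B| = |A| + |B| - |A ∩ B|
= 46 + 54 - 28
= 72

|A ∪ B| = 72


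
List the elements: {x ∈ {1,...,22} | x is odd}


Checking each candidate:
Condition: odd numbers in {1,...,22}
Result = {1, 3, 5, 7, 9, 11, 13, 15, 17, 19, 21}

{1, 3, 5, 7, 9, 11, 13, 15, 17, 19, 21}


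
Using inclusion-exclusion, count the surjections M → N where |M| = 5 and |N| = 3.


n = |M| = 5, k = |N| = 3. Surjections via inclusion-exclusion:
S(n,k) = Σ(-1)^i × C(k,i) × (k-i)^n, i=0 to k
i=0: (-1)^0×C(3,0)×3^5 = 243
i=1: (-1)^1×C(3,1)×2^5 = -96
i=2: (-1)^2×C(3,2)×1^5 = 3
i=3: (-1)^3×C(3,3)×0^5 = 0
Total = 150

Number of surjections = 150


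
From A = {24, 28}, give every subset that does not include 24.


A subset of A that omits 24 is a subset of A \ {24}, so there are 2^(n-1) = 2^1 = 2 of them.
Subsets excluding 24: ∅, {28}

Subsets excluding 24 (2 total): ∅, {28}


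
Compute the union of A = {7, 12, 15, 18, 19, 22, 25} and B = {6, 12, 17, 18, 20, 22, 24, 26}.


A ∪ B = all elements in A or B (or both)
A = {7, 12, 15, 18, 19, 22, 25}
B = {6, 12, 17, 18, 20, 22, 24, 26}
A ∪ B = {6, 7, 12, 15, 17, 18, 19, 20, 22, 24, 25, 26}

A ∪ B = {6, 7, 12, 15, 17, 18, 19, 20, 22, 24, 25, 26}


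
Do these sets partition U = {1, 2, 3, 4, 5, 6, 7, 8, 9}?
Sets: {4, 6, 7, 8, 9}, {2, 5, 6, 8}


A partition requires: (1) non-empty parts, (2) pairwise disjoint, (3) union = U
Parts: {4, 6, 7, 8, 9}, {2, 5, 6, 8}
Union of parts: {2, 4, 5, 6, 7, 8, 9}
U = {1, 2, 3, 4, 5, 6, 7, 8, 9}
All non-empty? True
Pairwise disjoint? False
Covers U? False

No, not a valid partition


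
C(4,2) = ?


C(n,k) = n! / (k!(n-k)!)
C(4,2) = 4! / (2!2!)
= 6

C(4,2) = 6


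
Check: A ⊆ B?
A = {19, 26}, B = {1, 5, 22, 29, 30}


A ⊆ B means every element of A is in B.
Elements in A not in B: {19, 26}
So A ⊄ B.

No, A ⊄ B


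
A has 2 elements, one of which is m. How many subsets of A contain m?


Subsets of A containing m correspond to subsets of A \ {m}, which has 1 elements.
Count = 2^(n-1) = 2^1
= 2

Number of subsets containing m = 2


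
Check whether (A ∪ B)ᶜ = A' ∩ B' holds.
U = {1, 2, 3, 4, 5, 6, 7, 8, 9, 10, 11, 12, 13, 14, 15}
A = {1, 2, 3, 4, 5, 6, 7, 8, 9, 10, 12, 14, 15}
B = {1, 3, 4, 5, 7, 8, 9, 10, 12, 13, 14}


LHS: A ∪ B = {1, 2, 3, 4, 5, 6, 7, 8, 9, 10, 12, 13, 14, 15}
(A ∪ B)' = U \ (A ∪ B) = {11}
A' = {11, 13}, B' = {2, 6, 11, 15}
Claimed RHS: A' ∩ B' = {11}
Identity is VALID: LHS = RHS = {11} ✓

Identity is valid. (A ∪ B)' = A' ∩ B' = {11}


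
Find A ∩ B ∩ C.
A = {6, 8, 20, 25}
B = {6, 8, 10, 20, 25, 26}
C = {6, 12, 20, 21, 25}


A ∩ B = {6, 8, 20, 25}
(A ∩ B) ∩ C = {6, 20, 25}

A ∩ B ∩ C = {6, 20, 25}


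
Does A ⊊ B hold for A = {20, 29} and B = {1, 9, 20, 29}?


A ⊂ B requires: A ⊆ B AND A ≠ B.
A ⊆ B? Yes
A = B? No
A ⊂ B: Yes (A is a proper subset of B)

Yes, A ⊂ B


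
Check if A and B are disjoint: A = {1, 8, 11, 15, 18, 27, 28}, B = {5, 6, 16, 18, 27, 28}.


Disjoint means A ∩ B = ∅.
A ∩ B = {18, 27, 28}
A ∩ B ≠ ∅, so A and B are NOT disjoint.

No, A and B are not disjoint (A ∩ B = {18, 27, 28})


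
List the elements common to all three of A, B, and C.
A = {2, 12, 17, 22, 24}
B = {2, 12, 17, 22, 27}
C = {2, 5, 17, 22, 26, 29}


A ∩ B = {2, 12, 17, 22}
(A ∩ B) ∩ C = {2, 17, 22}

A ∩ B ∩ C = {2, 17, 22}


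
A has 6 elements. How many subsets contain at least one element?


Total subsets = 2^n = 2^6 = 64
Non-empty subsets exclude the empty set: 2^n - 1
= 64 - 1
= 63

Number of non-empty subsets = 63


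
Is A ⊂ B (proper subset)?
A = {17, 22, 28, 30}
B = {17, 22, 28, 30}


A ⊂ B requires: A ⊆ B AND A ≠ B.
A ⊆ B? Yes
A = B? Yes
A = B, so A is not a PROPER subset.

No, A is not a proper subset of B


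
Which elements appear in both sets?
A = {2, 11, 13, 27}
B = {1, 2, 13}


A ∩ B = elements in both A and B
A = {2, 11, 13, 27}
B = {1, 2, 13}
A ∩ B = {2, 13}

A ∩ B = {2, 13}


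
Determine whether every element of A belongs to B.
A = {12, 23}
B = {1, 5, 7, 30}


A ⊆ B means every element of A is in B.
Elements in A not in B: {12, 23}
So A ⊄ B.

No, A ⊄ B


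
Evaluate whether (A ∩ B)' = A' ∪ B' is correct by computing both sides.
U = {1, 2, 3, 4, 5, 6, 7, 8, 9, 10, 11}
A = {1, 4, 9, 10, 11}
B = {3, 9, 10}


LHS: A ∩ B = {9, 10}
(A ∩ B)' = U \ (A ∩ B) = {1, 2, 3, 4, 5, 6, 7, 8, 11}
A' = {2, 3, 5, 6, 7, 8}, B' = {1, 2, 4, 5, 6, 7, 8, 11}
Claimed RHS: A' ∪ B' = {1, 2, 3, 4, 5, 6, 7, 8, 11}
Identity is VALID: LHS = RHS = {1, 2, 3, 4, 5, 6, 7, 8, 11} ✓

Identity is valid. (A ∩ B)' = A' ∪ B' = {1, 2, 3, 4, 5, 6, 7, 8, 11}


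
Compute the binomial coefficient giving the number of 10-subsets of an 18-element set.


C(n,k) = n! / (k!(n-k)!)
C(18,10) = 18! / (10!8!)
= 43758

C(18,10) = 43758


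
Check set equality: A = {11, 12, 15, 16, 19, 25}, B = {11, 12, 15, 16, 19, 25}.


Two sets are equal iff they have exactly the same elements.
A = {11, 12, 15, 16, 19, 25}
B = {11, 12, 15, 16, 19, 25}
Same elements → A = B

Yes, A = B


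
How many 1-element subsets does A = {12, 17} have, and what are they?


|A| = 2, so A has C(2,1) = 2 subsets of size 1.
Enumerate by choosing 1 elements from A at a time:
{12}, {17}

1-element subsets (2 total): {12}, {17}


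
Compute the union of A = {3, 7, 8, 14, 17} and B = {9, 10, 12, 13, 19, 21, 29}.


A ∪ B = all elements in A or B (or both)
A = {3, 7, 8, 14, 17}
B = {9, 10, 12, 13, 19, 21, 29}
A ∪ B = {3, 7, 8, 9, 10, 12, 13, 14, 17, 19, 21, 29}

A ∪ B = {3, 7, 8, 9, 10, 12, 13, 14, 17, 19, 21, 29}


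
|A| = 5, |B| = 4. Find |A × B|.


|A × B| = |A| × |B|
= 5 × 4
= 20

|A × B| = 20


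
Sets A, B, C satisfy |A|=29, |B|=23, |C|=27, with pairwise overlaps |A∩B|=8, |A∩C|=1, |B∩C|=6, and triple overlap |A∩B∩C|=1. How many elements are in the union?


|A∪B∪C| = |A|+|B|+|C| - |A∩B|-|A∩C|-|B∩C| + |A∩B∩C|
= 29+23+27 - 8-1-6 + 1
= 79 - 15 + 1
= 65

|A ∪ B ∪ C| = 65


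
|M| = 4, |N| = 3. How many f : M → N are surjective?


n = |M| = 4, k = |N| = 3. Surjections via inclusion-exclusion:
S(n,k) = Σ(-1)^i × C(k,i) × (k-i)^n, i=0 to k
i=0: (-1)^0×C(3,0)×3^4 = 81
i=1: (-1)^1×C(3,1)×2^4 = -48
i=2: (-1)^2×C(3,2)×1^4 = 3
i=3: (-1)^3×C(3,3)×0^4 = 0
Total = 36

Number of surjections = 36


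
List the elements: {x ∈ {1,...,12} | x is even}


Checking each candidate:
Condition: even numbers in {1,...,12}
Result = {2, 4, 6, 8, 10, 12}

{2, 4, 6, 8, 10, 12}


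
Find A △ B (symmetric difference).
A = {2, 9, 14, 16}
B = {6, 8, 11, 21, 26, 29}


A △ B = (A \ B) ∪ (B \ A) = elements in exactly one of A or B
A \ B = {2, 9, 14, 16}
B \ A = {6, 8, 11, 21, 26, 29}
A △ B = {2, 6, 8, 9, 11, 14, 16, 21, 26, 29}

A △ B = {2, 6, 8, 9, 11, 14, 16, 21, 26, 29}


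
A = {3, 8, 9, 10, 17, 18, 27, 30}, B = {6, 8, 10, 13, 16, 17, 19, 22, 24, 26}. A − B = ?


A \ B = elements in A but not in B
A = {3, 8, 9, 10, 17, 18, 27, 30}
B = {6, 8, 10, 13, 16, 17, 19, 22, 24, 26}
Remove from A any elements in B
A \ B = {3, 9, 18, 27, 30}

A \ B = {3, 9, 18, 27, 30}


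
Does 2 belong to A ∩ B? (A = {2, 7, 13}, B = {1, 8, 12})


A = {2, 7, 13}, B = {1, 8, 12}
A ∩ B = elements in both A and B
A ∩ B = ∅
Checking if 2 ∈ A ∩ B
2 is not in A ∩ B → False

2 ∉ A ∩ B


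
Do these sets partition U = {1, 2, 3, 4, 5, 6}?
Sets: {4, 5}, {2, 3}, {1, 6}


A partition requires: (1) non-empty parts, (2) pairwise disjoint, (3) union = U
Parts: {4, 5}, {2, 3}, {1, 6}
Union of parts: {1, 2, 3, 4, 5, 6}
U = {1, 2, 3, 4, 5, 6}
All non-empty? True
Pairwise disjoint? True
Covers U? True

Yes, valid partition


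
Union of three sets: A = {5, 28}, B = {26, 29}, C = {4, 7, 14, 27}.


A ∪ B = {5, 26, 28, 29}
(A ∪ B) ∪ C = {4, 5, 7, 14, 26, 27, 28, 29}

A ∪ B ∪ C = {4, 5, 7, 14, 26, 27, 28, 29}


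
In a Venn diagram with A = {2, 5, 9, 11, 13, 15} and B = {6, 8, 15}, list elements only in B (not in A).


A = {2, 5, 9, 11, 13, 15}
B = {6, 8, 15}
Region: only in B (not in A)
Elements: {6, 8}

Elements only in B (not in A): {6, 8}


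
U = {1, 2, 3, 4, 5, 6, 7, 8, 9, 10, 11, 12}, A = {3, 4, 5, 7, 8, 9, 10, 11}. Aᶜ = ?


Aᶜ = U \ A = elements in U but not in A
U = {1, 2, 3, 4, 5, 6, 7, 8, 9, 10, 11, 12}
A = {3, 4, 5, 7, 8, 9, 10, 11}
Aᶜ = {1, 2, 6, 12}

Aᶜ = {1, 2, 6, 12}


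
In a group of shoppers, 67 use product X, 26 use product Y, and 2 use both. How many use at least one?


|A ∪ B| = |A| + |B| - |A ∩ B|
= 67 + 26 - 2
= 91

|A ∪ B| = 91


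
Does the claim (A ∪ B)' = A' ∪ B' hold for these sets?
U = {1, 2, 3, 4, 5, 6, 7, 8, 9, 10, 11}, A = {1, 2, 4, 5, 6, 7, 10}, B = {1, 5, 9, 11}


LHS: A ∪ B = {1, 2, 4, 5, 6, 7, 9, 10, 11}
(A ∪ B)' = U \ (A ∪ B) = {3, 8}
A' = {3, 8, 9, 11}, B' = {2, 3, 4, 6, 7, 8, 10}
Claimed RHS: A' ∪ B' = {2, 3, 4, 6, 7, 8, 9, 10, 11}
Identity is INVALID: LHS = {3, 8} but the RHS claimed here equals {2, 3, 4, 6, 7, 8, 9, 10, 11}. The correct form is (A ∪ B)' = A' ∩ B'.

Identity is invalid: (A ∪ B)' = {3, 8} but A' ∪ B' = {2, 3, 4, 6, 7, 8, 9, 10, 11}. The correct De Morgan law is (A ∪ B)' = A' ∩ B'.


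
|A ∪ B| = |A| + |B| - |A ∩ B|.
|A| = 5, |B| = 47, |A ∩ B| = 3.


|A ∪ B| = |A| + |B| - |A ∩ B|
= 5 + 47 - 3
= 49

|A ∪ B| = 49


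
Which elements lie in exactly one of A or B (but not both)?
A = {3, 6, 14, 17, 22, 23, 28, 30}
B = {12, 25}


A △ B = (A \ B) ∪ (B \ A) = elements in exactly one of A or B
A \ B = {3, 6, 14, 17, 22, 23, 28, 30}
B \ A = {12, 25}
A △ B = {3, 6, 12, 14, 17, 22, 23, 25, 28, 30}

A △ B = {3, 6, 12, 14, 17, 22, 23, 25, 28, 30}


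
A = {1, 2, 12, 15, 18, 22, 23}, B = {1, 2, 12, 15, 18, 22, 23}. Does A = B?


Two sets are equal iff they have exactly the same elements.
A = {1, 2, 12, 15, 18, 22, 23}
B = {1, 2, 12, 15, 18, 22, 23}
Same elements → A = B

Yes, A = B


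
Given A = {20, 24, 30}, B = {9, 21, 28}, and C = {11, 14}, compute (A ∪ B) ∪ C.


A ∪ B = {9, 20, 21, 24, 28, 30}
(A ∪ B) ∪ C = {9, 11, 14, 20, 21, 24, 28, 30}

A ∪ B ∪ C = {9, 11, 14, 20, 21, 24, 28, 30}


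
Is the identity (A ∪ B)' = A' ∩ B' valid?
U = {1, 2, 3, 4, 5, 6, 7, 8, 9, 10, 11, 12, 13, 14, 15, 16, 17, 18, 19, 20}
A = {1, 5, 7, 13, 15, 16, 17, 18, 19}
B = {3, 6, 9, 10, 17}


LHS: A ∪ B = {1, 3, 5, 6, 7, 9, 10, 13, 15, 16, 17, 18, 19}
(A ∪ B)' = U \ (A ∪ B) = {2, 4, 8, 11, 12, 14, 20}
A' = {2, 3, 4, 6, 8, 9, 10, 11, 12, 14, 20}, B' = {1, 2, 4, 5, 7, 8, 11, 12, 13, 14, 15, 16, 18, 19, 20}
Claimed RHS: A' ∩ B' = {2, 4, 8, 11, 12, 14, 20}
Identity is VALID: LHS = RHS = {2, 4, 8, 11, 12, 14, 20} ✓

Identity is valid. (A ∪ B)' = A' ∩ B' = {2, 4, 8, 11, 12, 14, 20}


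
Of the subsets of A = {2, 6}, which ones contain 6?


A subset of A contains 6 iff the remaining 1 elements form any subset of A \ {6}.
Count: 2^(n-1) = 2^1 = 2
Subsets containing 6: {6}, {2, 6}

Subsets containing 6 (2 total): {6}, {2, 6}


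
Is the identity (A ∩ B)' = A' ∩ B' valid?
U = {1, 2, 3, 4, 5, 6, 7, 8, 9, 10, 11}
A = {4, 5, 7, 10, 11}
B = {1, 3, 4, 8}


LHS: A ∩ B = {4}
(A ∩ B)' = U \ (A ∩ B) = {1, 2, 3, 5, 6, 7, 8, 9, 10, 11}
A' = {1, 2, 3, 6, 8, 9}, B' = {2, 5, 6, 7, 9, 10, 11}
Claimed RHS: A' ∩ B' = {2, 6, 9}
Identity is INVALID: LHS = {1, 2, 3, 5, 6, 7, 8, 9, 10, 11} but the RHS claimed here equals {2, 6, 9}. The correct form is (A ∩ B)' = A' ∪ B'.

Identity is invalid: (A ∩ B)' = {1, 2, 3, 5, 6, 7, 8, 9, 10, 11} but A' ∩ B' = {2, 6, 9}. The correct De Morgan law is (A ∩ B)' = A' ∪ B'.


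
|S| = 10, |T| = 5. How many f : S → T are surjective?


n = |S| = 10, k = |T| = 5. Surjections via inclusion-exclusion:
S(n,k) = Σ(-1)^i × C(k,i) × (k-i)^n, i=0 to k
i=0: (-1)^0×C(5,0)×5^10 = 9765625
i=1: (-1)^1×C(5,1)×4^10 = -5242880
i=2: (-1)^2×C(5,2)×3^10 = 590490
i=3: (-1)^3×C(5,3)×2^10 = -10240
i=4: (-1)^4×C(5,4)×1^10 = 5
i=5: (-1)^5×C(5,5)×0^10 = 0
Total = 5103000

Number of surjections = 5103000


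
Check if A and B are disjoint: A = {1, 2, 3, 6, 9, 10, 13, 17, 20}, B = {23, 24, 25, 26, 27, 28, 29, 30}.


Disjoint means A ∩ B = ∅.
A ∩ B = ∅
A ∩ B = ∅, so A and B are disjoint.

Yes, A and B are disjoint


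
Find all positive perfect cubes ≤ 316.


Checking each candidate:
Condition: positive perfect cubes ≤ 316
Result = {1, 8, 27, 64, 125, 216}

{1, 8, 27, 64, 125, 216}


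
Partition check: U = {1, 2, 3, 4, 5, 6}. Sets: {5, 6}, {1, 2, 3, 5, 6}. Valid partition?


A partition requires: (1) non-empty parts, (2) pairwise disjoint, (3) union = U
Parts: {5, 6}, {1, 2, 3, 5, 6}
Union of parts: {1, 2, 3, 5, 6}
U = {1, 2, 3, 4, 5, 6}
All non-empty? True
Pairwise disjoint? False
Covers U? False

No, not a valid partition


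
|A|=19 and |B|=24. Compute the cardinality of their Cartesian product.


|A × B| = |A| × |B|
= 19 × 24
= 456

|A × B| = 456


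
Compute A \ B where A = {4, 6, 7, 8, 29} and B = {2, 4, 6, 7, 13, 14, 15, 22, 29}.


A \ B = elements in A but not in B
A = {4, 6, 7, 8, 29}
B = {2, 4, 6, 7, 13, 14, 15, 22, 29}
Remove from A any elements in B
A \ B = {8}

A \ B = {8}


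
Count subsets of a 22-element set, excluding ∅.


Total subsets = 2^n = 2^22 = 4194304
Non-empty subsets exclude the empty set: 2^n - 1
= 4194304 - 1
= 4194303

Number of non-empty subsets = 4194303


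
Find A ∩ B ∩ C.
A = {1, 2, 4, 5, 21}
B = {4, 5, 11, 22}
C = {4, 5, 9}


A ∩ B = {4, 5}
(A ∩ B) ∩ C = {4, 5}

A ∩ B ∩ C = {4, 5}


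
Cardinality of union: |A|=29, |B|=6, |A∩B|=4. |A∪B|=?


|A ∪ B| = |A| + |B| - |A ∩ B|
= 29 + 6 - 4
= 31

|A ∪ B| = 31


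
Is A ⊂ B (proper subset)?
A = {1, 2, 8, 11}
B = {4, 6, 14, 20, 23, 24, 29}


A ⊂ B requires: A ⊆ B AND A ≠ B.
A ⊆ B? No
A ⊄ B, so A is not a proper subset.

No, A is not a proper subset of B


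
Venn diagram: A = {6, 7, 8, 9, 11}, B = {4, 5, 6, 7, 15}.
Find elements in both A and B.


A = {6, 7, 8, 9, 11}
B = {4, 5, 6, 7, 15}
Region: in both A and B
Elements: {6, 7}

Elements in both A and B: {6, 7}


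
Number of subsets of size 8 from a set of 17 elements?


C(n,k) = n! / (k!(n-k)!)
C(17,8) = 17! / (8!9!)
= 24310

C(17,8) = 24310


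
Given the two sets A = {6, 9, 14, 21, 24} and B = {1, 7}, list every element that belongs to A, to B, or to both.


A ∪ B = all elements in A or B (or both)
A = {6, 9, 14, 21, 24}
B = {1, 7}
A ∪ B = {1, 6, 7, 9, 14, 21, 24}

A ∪ B = {1, 6, 7, 9, 14, 21, 24}


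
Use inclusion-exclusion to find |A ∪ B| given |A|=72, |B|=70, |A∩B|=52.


|A ∪ B| = |A| + |B| - |A ∩ B|
= 72 + 70 - 52
= 90

|A ∪ B| = 90


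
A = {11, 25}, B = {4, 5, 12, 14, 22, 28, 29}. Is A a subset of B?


A ⊆ B means every element of A is in B.
Elements in A not in B: {11, 25}
So A ⊄ B.

No, A ⊄ B


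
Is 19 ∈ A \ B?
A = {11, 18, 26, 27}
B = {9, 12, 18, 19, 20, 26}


A = {11, 18, 26, 27}, B = {9, 12, 18, 19, 20, 26}
A \ B = elements in A but not in B
A \ B = {11, 27}
Checking if 19 ∈ A \ B
19 is not in A \ B → False

19 ∉ A \ B


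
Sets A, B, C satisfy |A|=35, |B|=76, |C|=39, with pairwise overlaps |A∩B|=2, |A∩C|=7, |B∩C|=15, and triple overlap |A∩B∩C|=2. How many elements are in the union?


|A∪B∪C| = |A|+|B|+|C| - |A∩B|-|A∩C|-|B∩C| + |A∩B∩C|
= 35+76+39 - 2-7-15 + 2
= 150 - 24 + 2
= 128

|A ∪ B ∪ C| = 128


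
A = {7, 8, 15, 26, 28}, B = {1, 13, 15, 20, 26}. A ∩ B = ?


A ∩ B = elements in both A and B
A = {7, 8, 15, 26, 28}
B = {1, 13, 15, 20, 26}
A ∩ B = {15, 26}

A ∩ B = {15, 26}


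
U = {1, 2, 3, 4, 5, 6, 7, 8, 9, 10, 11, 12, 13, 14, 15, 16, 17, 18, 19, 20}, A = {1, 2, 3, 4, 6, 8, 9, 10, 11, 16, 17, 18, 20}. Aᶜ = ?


Aᶜ = U \ A = elements in U but not in A
U = {1, 2, 3, 4, 5, 6, 7, 8, 9, 10, 11, 12, 13, 14, 15, 16, 17, 18, 19, 20}
A = {1, 2, 3, 4, 6, 8, 9, 10, 11, 16, 17, 18, 20}
Aᶜ = {5, 7, 12, 13, 14, 15, 19}

Aᶜ = {5, 7, 12, 13, 14, 15, 19}


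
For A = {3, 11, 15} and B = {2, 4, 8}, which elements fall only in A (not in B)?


A = {3, 11, 15}
B = {2, 4, 8}
Region: only in A (not in B)
Elements: {3, 11, 15}

Elements only in A (not in B): {3, 11, 15}


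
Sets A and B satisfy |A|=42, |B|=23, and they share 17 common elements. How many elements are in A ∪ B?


|A ∪ B| = |A| + |B| - |A ∩ B|
= 42 + 23 - 17
= 48

|A ∪ B| = 48


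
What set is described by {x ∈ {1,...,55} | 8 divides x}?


Checking each candidate:
Condition: multiples of 8 in {1,...,55}
Result = {8, 16, 24, 32, 40, 48}

{8, 16, 24, 32, 40, 48}


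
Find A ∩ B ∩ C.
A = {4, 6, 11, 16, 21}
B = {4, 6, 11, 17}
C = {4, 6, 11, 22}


A ∩ B = {4, 6, 11}
(A ∩ B) ∩ C = {4, 6, 11}

A ∩ B ∩ C = {4, 6, 11}


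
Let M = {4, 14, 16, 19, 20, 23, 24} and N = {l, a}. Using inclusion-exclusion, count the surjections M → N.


n = |M| = 7, k = |N| = 2. Surjections via inclusion-exclusion:
S(n,k) = Σ(-1)^i × C(k,i) × (k-i)^n, i=0 to k
i=0: (-1)^0×C(2,0)×2^7 = 128
i=1: (-1)^1×C(2,1)×1^7 = -2
i=2: (-1)^2×C(2,2)×0^7 = 0
Total = 126

Number of surjections = 126


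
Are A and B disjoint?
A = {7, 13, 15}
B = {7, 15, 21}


Disjoint means A ∩ B = ∅.
A ∩ B = {7, 15}
A ∩ B ≠ ∅, so A and B are NOT disjoint.

No, A and B are not disjoint (A ∩ B = {7, 15})


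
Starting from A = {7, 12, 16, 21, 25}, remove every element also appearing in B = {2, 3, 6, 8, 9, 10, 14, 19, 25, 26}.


A \ B = elements in A but not in B
A = {7, 12, 16, 21, 25}
B = {2, 3, 6, 8, 9, 10, 14, 19, 25, 26}
Remove from A any elements in B
A \ B = {7, 12, 16, 21}

A \ B = {7, 12, 16, 21}


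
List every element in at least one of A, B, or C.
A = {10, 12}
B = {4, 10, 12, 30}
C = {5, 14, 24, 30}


A ∪ B = {4, 10, 12, 30}
(A ∪ B) ∪ C = {4, 5, 10, 12, 14, 24, 30}

A ∪ B ∪ C = {4, 5, 10, 12, 14, 24, 30}


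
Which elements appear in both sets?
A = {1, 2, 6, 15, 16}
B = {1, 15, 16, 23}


A ∩ B = elements in both A and B
A = {1, 2, 6, 15, 16}
B = {1, 15, 16, 23}
A ∩ B = {1, 15, 16}

A ∩ B = {1, 15, 16}


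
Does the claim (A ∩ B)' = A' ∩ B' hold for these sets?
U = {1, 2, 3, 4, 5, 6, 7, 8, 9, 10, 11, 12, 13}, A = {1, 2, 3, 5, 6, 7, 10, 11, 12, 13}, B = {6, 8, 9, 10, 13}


LHS: A ∩ B = {6, 10, 13}
(A ∩ B)' = U \ (A ∩ B) = {1, 2, 3, 4, 5, 7, 8, 9, 11, 12}
A' = {4, 8, 9}, B' = {1, 2, 3, 4, 5, 7, 11, 12}
Claimed RHS: A' ∩ B' = {4}
Identity is INVALID: LHS = {1, 2, 3, 4, 5, 7, 8, 9, 11, 12} but the RHS claimed here equals {4}. The correct form is (A ∩ B)' = A' ∪ B'.

Identity is invalid: (A ∩ B)' = {1, 2, 3, 4, 5, 7, 8, 9, 11, 12} but A' ∩ B' = {4}. The correct De Morgan law is (A ∩ B)' = A' ∪ B'.


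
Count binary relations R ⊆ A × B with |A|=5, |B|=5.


A relation from A to B is any subset of A × B.
|A × B| = 5 × 5 = 25
# relations = 2^|A × B| = 2^25 = 33554432

Number of relations = 33554432


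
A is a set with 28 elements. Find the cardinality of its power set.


Number of subsets = 2^n
= 2^28
= 268435456

|P(A)| = 268435456


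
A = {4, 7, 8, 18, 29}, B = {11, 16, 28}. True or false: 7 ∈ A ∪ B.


A = {4, 7, 8, 18, 29}, B = {11, 16, 28}
A ∪ B = all elements in A or B
A ∪ B = {4, 7, 8, 11, 16, 18, 28, 29}
Checking if 7 ∈ A ∪ B
7 is in A ∪ B → True

7 ∈ A ∪ B


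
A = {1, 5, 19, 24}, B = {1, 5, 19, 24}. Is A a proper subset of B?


A ⊂ B requires: A ⊆ B AND A ≠ B.
A ⊆ B? Yes
A = B? Yes
A = B, so A is not a PROPER subset.

No, A is not a proper subset of B


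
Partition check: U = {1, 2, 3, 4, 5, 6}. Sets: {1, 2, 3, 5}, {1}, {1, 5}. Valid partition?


A partition requires: (1) non-empty parts, (2) pairwise disjoint, (3) union = U
Parts: {1, 2, 3, 5}, {1}, {1, 5}
Union of parts: {1, 2, 3, 5}
U = {1, 2, 3, 4, 5, 6}
All non-empty? True
Pairwise disjoint? False
Covers U? False

No, not a valid partition


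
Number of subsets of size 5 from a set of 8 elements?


C(n,k) = n! / (k!(n-k)!)
C(8,5) = 8! / (5!3!)
= 56

C(8,5) = 56


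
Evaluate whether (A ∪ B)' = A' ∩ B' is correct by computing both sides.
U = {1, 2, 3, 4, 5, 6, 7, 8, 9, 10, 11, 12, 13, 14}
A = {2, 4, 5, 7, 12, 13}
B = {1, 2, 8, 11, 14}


LHS: A ∪ B = {1, 2, 4, 5, 7, 8, 11, 12, 13, 14}
(A ∪ B)' = U \ (A ∪ B) = {3, 6, 9, 10}
A' = {1, 3, 6, 8, 9, 10, 11, 14}, B' = {3, 4, 5, 6, 7, 9, 10, 12, 13}
Claimed RHS: A' ∩ B' = {3, 6, 9, 10}
Identity is VALID: LHS = RHS = {3, 6, 9, 10} ✓

Identity is valid. (A ∪ B)' = A' ∩ B' = {3, 6, 9, 10}


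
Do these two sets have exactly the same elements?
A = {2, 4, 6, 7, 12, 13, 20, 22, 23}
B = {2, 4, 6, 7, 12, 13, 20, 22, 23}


Two sets are equal iff they have exactly the same elements.
A = {2, 4, 6, 7, 12, 13, 20, 22, 23}
B = {2, 4, 6, 7, 12, 13, 20, 22, 23}
Same elements → A = B

Yes, A = B


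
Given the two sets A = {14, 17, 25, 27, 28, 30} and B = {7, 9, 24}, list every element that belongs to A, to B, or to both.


A ∪ B = all elements in A or B (or both)
A = {14, 17, 25, 27, 28, 30}
B = {7, 9, 24}
A ∪ B = {7, 9, 14, 17, 24, 25, 27, 28, 30}

A ∪ B = {7, 9, 14, 17, 24, 25, 27, 28, 30}


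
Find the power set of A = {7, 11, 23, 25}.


|A| = 4, so |P(A)| = 2^4 = 16
Enumerate subsets by cardinality (0 to 4):
∅, {7}, {11}, {23}, {25}, {7, 11}, {7, 23}, {7, 25}, {11, 23}, {11, 25}, {23, 25}, {7, 11, 23}, {7, 11, 25}, {7, 23, 25}, {11, 23, 25}, {7, 11, 23, 25}

P(A) has 16 subsets: ∅, {7}, {11}, {23}, {25}, {7, 11}, {7, 23}, {7, 25}, {11, 23}, {11, 25}, {23, 25}, {7, 11, 23}, {7, 11, 25}, {7, 23, 25}, {11, 23, 25}, {7, 11, 23, 25}


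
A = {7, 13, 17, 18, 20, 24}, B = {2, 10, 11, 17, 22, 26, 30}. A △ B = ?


A △ B = (A \ B) ∪ (B \ A) = elements in exactly one of A or B
A \ B = {7, 13, 18, 20, 24}
B \ A = {2, 10, 11, 22, 26, 30}
A △ B = {2, 7, 10, 11, 13, 18, 20, 22, 24, 26, 30}

A △ B = {2, 7, 10, 11, 13, 18, 20, 22, 24, 26, 30}


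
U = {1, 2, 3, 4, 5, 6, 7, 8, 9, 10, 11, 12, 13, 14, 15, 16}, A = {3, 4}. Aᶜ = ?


Aᶜ = U \ A = elements in U but not in A
U = {1, 2, 3, 4, 5, 6, 7, 8, 9, 10, 11, 12, 13, 14, 15, 16}
A = {3, 4}
Aᶜ = {1, 2, 5, 6, 7, 8, 9, 10, 11, 12, 13, 14, 15, 16}

Aᶜ = {1, 2, 5, 6, 7, 8, 9, 10, 11, 12, 13, 14, 15, 16}


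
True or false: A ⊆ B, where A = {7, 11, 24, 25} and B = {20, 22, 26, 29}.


A ⊆ B means every element of A is in B.
Elements in A not in B: {7, 11, 24, 25}
So A ⊄ B.

No, A ⊄ B


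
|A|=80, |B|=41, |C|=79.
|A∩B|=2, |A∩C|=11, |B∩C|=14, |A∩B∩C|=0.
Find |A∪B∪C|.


|A∪B∪C| = |A|+|B|+|C| - |A∩B|-|A∩C|-|B∩C| + |A∩B∩C|
= 80+41+79 - 2-11-14 + 0
= 200 - 27 + 0
= 173

|A ∪ B ∪ C| = 173


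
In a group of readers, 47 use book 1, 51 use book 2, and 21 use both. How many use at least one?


|A ∪ B| = |A| + |B| - |A ∩ B|
= 47 + 51 - 21
= 77

|A ∪ B| = 77


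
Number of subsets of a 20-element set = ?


Number of subsets = 2^n
= 2^20
= 1048576

|P(A)| = 1048576


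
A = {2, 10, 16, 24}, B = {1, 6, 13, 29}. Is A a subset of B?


A ⊆ B means every element of A is in B.
Elements in A not in B: {2, 10, 16, 24}
So A ⊄ B.

No, A ⊄ B


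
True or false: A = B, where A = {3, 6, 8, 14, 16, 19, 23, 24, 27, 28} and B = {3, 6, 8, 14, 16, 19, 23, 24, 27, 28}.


Two sets are equal iff they have exactly the same elements.
A = {3, 6, 8, 14, 16, 19, 23, 24, 27, 28}
B = {3, 6, 8, 14, 16, 19, 23, 24, 27, 28}
Same elements → A = B

Yes, A = B


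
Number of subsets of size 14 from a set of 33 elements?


C(n,k) = n! / (k!(n-k)!)
C(33,14) = 33! / (14!19!)
= 818809200

C(33,14) = 818809200


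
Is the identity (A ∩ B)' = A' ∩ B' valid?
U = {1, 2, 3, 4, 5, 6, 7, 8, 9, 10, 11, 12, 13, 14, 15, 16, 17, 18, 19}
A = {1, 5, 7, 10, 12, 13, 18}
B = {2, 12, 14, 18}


LHS: A ∩ B = {12, 18}
(A ∩ B)' = U \ (A ∩ B) = {1, 2, 3, 4, 5, 6, 7, 8, 9, 10, 11, 13, 14, 15, 16, 17, 19}
A' = {2, 3, 4, 6, 8, 9, 11, 14, 15, 16, 17, 19}, B' = {1, 3, 4, 5, 6, 7, 8, 9, 10, 11, 13, 15, 16, 17, 19}
Claimed RHS: A' ∩ B' = {3, 4, 6, 8, 9, 11, 15, 16, 17, 19}
Identity is INVALID: LHS = {1, 2, 3, 4, 5, 6, 7, 8, 9, 10, 11, 13, 14, 15, 16, 17, 19} but the RHS claimed here equals {3, 4, 6, 8, 9, 11, 15, 16, 17, 19}. The correct form is (A ∩ B)' = A' ∪ B'.

Identity is invalid: (A ∩ B)' = {1, 2, 3, 4, 5, 6, 7, 8, 9, 10, 11, 13, 14, 15, 16, 17, 19} but A' ∩ B' = {3, 4, 6, 8, 9, 11, 15, 16, 17, 19}. The correct De Morgan law is (A ∩ B)' = A' ∪ B'.


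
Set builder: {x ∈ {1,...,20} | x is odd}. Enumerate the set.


Checking each candidate:
Condition: odd numbers in {1,...,20}
Result = {1, 3, 5, 7, 9, 11, 13, 15, 17, 19}

{1, 3, 5, 7, 9, 11, 13, 15, 17, 19}


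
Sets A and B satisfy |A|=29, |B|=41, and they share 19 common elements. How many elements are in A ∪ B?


|A ∪ B| = |A| + |B| - |A ∩ B|
= 29 + 41 - 19
= 51

|A ∪ B| = 51


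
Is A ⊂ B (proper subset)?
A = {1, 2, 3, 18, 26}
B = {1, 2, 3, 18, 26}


A ⊂ B requires: A ⊆ B AND A ≠ B.
A ⊆ B? Yes
A = B? Yes
A = B, so A is not a PROPER subset.

No, A is not a proper subset of B


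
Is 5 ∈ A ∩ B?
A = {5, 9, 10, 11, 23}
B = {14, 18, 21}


A = {5, 9, 10, 11, 23}, B = {14, 18, 21}
A ∩ B = elements in both A and B
A ∩ B = ∅
Checking if 5 ∈ A ∩ B
5 is not in A ∩ B → False

5 ∉ A ∩ B


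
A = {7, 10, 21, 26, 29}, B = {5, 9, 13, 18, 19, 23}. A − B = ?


A \ B = elements in A but not in B
A = {7, 10, 21, 26, 29}
B = {5, 9, 13, 18, 19, 23}
Remove from A any elements in B
A \ B = {7, 10, 21, 26, 29}

A \ B = {7, 10, 21, 26, 29}


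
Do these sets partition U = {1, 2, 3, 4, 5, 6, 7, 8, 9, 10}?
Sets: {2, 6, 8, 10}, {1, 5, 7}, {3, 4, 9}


A partition requires: (1) non-empty parts, (2) pairwise disjoint, (3) union = U
Parts: {2, 6, 8, 10}, {1, 5, 7}, {3, 4, 9}
Union of parts: {1, 2, 3, 4, 5, 6, 7, 8, 9, 10}
U = {1, 2, 3, 4, 5, 6, 7, 8, 9, 10}
All non-empty? True
Pairwise disjoint? True
Covers U? True

Yes, valid partition


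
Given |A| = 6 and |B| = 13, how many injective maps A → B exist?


An injection sends each of |A| = 6 inputs to a distinct output in B.
# injections = |B|·(|B|-1)·…·(|B|-|A|+1) = 13! / (13 - 6)!
= 13 × 12 × 11 × 10 × 9 × 8
= 1235520

Number of injections = 1235520


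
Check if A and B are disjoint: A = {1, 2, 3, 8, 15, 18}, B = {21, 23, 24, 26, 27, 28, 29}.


Disjoint means A ∩ B = ∅.
A ∩ B = ∅
A ∩ B = ∅, so A and B are disjoint.

Yes, A and B are disjoint


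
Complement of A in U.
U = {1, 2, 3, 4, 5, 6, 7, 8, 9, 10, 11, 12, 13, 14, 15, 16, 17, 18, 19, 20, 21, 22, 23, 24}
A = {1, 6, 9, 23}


Aᶜ = U \ A = elements in U but not in A
U = {1, 2, 3, 4, 5, 6, 7, 8, 9, 10, 11, 12, 13, 14, 15, 16, 17, 18, 19, 20, 21, 22, 23, 24}
A = {1, 6, 9, 23}
Aᶜ = {2, 3, 4, 5, 7, 8, 10, 11, 12, 13, 14, 15, 16, 17, 18, 19, 20, 21, 22, 24}

Aᶜ = {2, 3, 4, 5, 7, 8, 10, 11, 12, 13, 14, 15, 16, 17, 18, 19, 20, 21, 22, 24}


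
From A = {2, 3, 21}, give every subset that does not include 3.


A subset of A that omits 3 is a subset of A \ {3}, so there are 2^(n-1) = 2^2 = 4 of them.
Subsets excluding 3: ∅, {2}, {21}, {2, 21}

Subsets excluding 3 (4 total): ∅, {2}, {21}, {2, 21}


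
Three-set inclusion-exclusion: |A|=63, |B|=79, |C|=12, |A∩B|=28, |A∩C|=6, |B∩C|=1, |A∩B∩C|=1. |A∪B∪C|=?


|A∪B∪C| = |A|+|B|+|C| - |A∩B|-|A∩C|-|B∩C| + |A∩B∩C|
= 63+79+12 - 28-6-1 + 1
= 154 - 35 + 1
= 120

|A ∪ B ∪ C| = 120


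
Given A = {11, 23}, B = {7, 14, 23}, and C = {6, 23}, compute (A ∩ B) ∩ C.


A ∩ B = {23}
(A ∩ B) ∩ C = {23}

A ∩ B ∩ C = {23}


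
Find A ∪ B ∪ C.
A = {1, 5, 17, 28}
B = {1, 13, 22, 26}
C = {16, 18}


A ∪ B = {1, 5, 13, 17, 22, 26, 28}
(A ∪ B) ∪ C = {1, 5, 13, 16, 17, 18, 22, 26, 28}

A ∪ B ∪ C = {1, 5, 13, 16, 17, 18, 22, 26, 28}


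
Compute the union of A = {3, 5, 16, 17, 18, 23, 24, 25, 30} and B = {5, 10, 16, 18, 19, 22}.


A ∪ B = all elements in A or B (or both)
A = {3, 5, 16, 17, 18, 23, 24, 25, 30}
B = {5, 10, 16, 18, 19, 22}
A ∪ B = {3, 5, 10, 16, 17, 18, 19, 22, 23, 24, 25, 30}

A ∪ B = {3, 5, 10, 16, 17, 18, 19, 22, 23, 24, 25, 30}


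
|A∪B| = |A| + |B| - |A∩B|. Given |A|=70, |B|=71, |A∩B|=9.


|A ∪ B| = |A| + |B| - |A ∩ B|
= 70 + 71 - 9
= 132

|A ∪ B| = 132


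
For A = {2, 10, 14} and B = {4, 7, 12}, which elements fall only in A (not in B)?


A = {2, 10, 14}
B = {4, 7, 12}
Region: only in A (not in B)
Elements: {2, 10, 14}

Elements only in A (not in B): {2, 10, 14}


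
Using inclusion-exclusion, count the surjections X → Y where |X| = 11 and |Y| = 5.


n = |X| = 11, k = |Y| = 5. Surjections via inclusion-exclusion:
S(n,k) = Σ(-1)^i × C(k,i) × (k-i)^n, i=0 to k
i=0: (-1)^0×C(5,0)×5^11 = 48828125
i=1: (-1)^1×C(5,1)×4^11 = -20971520
i=2: (-1)^2×C(5,2)×3^11 = 1771470
i=3: (-1)^3×C(5,3)×2^11 = -20480
i=4: (-1)^4×C(5,4)×1^11 = 5
i=5: (-1)^5×C(5,5)×0^11 = 0
Total = 29607600

Number of surjections = 29607600


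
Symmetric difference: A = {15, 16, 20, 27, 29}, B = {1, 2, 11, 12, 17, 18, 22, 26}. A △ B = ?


A △ B = (A \ B) ∪ (B \ A) = elements in exactly one of A or B
A \ B = {15, 16, 20, 27, 29}
B \ A = {1, 2, 11, 12, 17, 18, 22, 26}
A △ B = {1, 2, 11, 12, 15, 16, 17, 18, 20, 22, 26, 27, 29}

A △ B = {1, 2, 11, 12, 15, 16, 17, 18, 20, 22, 26, 27, 29}


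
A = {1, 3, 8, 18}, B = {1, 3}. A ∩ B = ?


A ∩ B = elements in both A and B
A = {1, 3, 8, 18}
B = {1, 3}
A ∩ B = {1, 3}

A ∩ B = {1, 3}


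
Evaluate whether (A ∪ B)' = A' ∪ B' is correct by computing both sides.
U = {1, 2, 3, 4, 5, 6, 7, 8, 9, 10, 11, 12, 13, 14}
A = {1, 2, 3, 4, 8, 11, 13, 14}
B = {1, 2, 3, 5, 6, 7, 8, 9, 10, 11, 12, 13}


LHS: A ∪ B = {1, 2, 3, 4, 5, 6, 7, 8, 9, 10, 11, 12, 13, 14}
(A ∪ B)' = U \ (A ∪ B) = ∅
A' = {5, 6, 7, 9, 10, 12}, B' = {4, 14}
Claimed RHS: A' ∪ B' = {4, 5, 6, 7, 9, 10, 12, 14}
Identity is INVALID: LHS = ∅ but the RHS claimed here equals {4, 5, 6, 7, 9, 10, 12, 14}. The correct form is (A ∪ B)' = A' ∩ B'.

Identity is invalid: (A ∪ B)' = ∅ but A' ∪ B' = {4, 5, 6, 7, 9, 10, 12, 14}. The correct De Morgan law is (A ∪ B)' = A' ∩ B'.


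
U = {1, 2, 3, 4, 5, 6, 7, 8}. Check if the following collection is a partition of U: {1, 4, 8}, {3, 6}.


A partition requires: (1) non-empty parts, (2) pairwise disjoint, (3) union = U
Parts: {1, 4, 8}, {3, 6}
Union of parts: {1, 3, 4, 6, 8}
U = {1, 2, 3, 4, 5, 6, 7, 8}
All non-empty? True
Pairwise disjoint? True
Covers U? False

No, not a valid partition


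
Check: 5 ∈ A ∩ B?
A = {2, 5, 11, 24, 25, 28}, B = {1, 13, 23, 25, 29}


A = {2, 5, 11, 24, 25, 28}, B = {1, 13, 23, 25, 29}
A ∩ B = elements in both A and B
A ∩ B = {25}
Checking if 5 ∈ A ∩ B
5 is not in A ∩ B → False

5 ∉ A ∩ B


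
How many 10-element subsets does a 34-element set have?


C(n,k) = n! / (k!(n-k)!)
C(34,10) = 34! / (10!24!)
= 131128140

C(34,10) = 131128140


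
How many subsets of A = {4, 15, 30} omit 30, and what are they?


A subset of A that omits 30 is a subset of A \ {30}, so there are 2^(n-1) = 2^2 = 4 of them.
Subsets excluding 30: ∅, {4}, {15}, {4, 15}

Subsets excluding 30 (4 total): ∅, {4}, {15}, {4, 15}


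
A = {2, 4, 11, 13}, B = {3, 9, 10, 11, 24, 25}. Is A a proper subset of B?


A ⊂ B requires: A ⊆ B AND A ≠ B.
A ⊆ B? No
A ⊄ B, so A is not a proper subset.

No, A is not a proper subset of B


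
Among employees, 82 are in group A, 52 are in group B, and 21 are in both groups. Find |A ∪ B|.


|A ∪ B| = |A| + |B| - |A ∩ B|
= 82 + 52 - 21
= 113

|A ∪ B| = 113


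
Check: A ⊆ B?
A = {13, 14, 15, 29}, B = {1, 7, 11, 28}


A ⊆ B means every element of A is in B.
Elements in A not in B: {13, 14, 15, 29}
So A ⊄ B.

No, A ⊄ B


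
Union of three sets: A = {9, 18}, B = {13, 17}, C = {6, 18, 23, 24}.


A ∪ B = {9, 13, 17, 18}
(A ∪ B) ∪ C = {6, 9, 13, 17, 18, 23, 24}

A ∪ B ∪ C = {6, 9, 13, 17, 18, 23, 24}


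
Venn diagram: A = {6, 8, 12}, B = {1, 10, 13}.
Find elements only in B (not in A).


A = {6, 8, 12}
B = {1, 10, 13}
Region: only in B (not in A)
Elements: {1, 10, 13}

Elements only in B (not in A): {1, 10, 13}


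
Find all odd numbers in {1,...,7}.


Checking each candidate:
Condition: odd numbers in {1,...,7}
Result = {1, 3, 5, 7}

{1, 3, 5, 7}


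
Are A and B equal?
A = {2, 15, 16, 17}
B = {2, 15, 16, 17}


Two sets are equal iff they have exactly the same elements.
A = {2, 15, 16, 17}
B = {2, 15, 16, 17}
Same elements → A = B

Yes, A = B


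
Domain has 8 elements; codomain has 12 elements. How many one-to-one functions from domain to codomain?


An injection sends each of |A| = 8 inputs to a distinct output in B.
# injections = |B|·(|B|-1)·…·(|B|-|A|+1) = 12! / (12 - 8)!
= 12 × 11 × 10 × 9 × 8 × 7 × 6 × 5
= 19958400

Number of injections = 19958400


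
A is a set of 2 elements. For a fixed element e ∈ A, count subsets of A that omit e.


Subsets of A avoiding e are subsets of A \ {e}, which has 1 elements.
Count = 2^(n-1) = 2^1
= 2

Number of subsets avoiding e = 2


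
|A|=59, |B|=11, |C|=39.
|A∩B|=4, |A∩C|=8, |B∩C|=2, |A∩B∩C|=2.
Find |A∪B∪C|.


|A∪B∪C| = |A|+|B|+|C| - |A∩B|-|A∩C|-|B∩C| + |A∩B∩C|
= 59+11+39 - 4-8-2 + 2
= 109 - 14 + 2
= 97

|A ∪ B ∪ C| = 97


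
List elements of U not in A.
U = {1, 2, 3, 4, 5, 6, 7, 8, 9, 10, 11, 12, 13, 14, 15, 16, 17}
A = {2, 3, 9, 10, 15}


Aᶜ = U \ A = elements in U but not in A
U = {1, 2, 3, 4, 5, 6, 7, 8, 9, 10, 11, 12, 13, 14, 15, 16, 17}
A = {2, 3, 9, 10, 15}
Aᶜ = {1, 4, 5, 6, 7, 8, 11, 12, 13, 14, 16, 17}

Aᶜ = {1, 4, 5, 6, 7, 8, 11, 12, 13, 14, 16, 17}


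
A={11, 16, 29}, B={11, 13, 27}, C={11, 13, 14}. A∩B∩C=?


A ∩ B = {11}
(A ∩ B) ∩ C = {11}

A ∩ B ∩ C = {11}


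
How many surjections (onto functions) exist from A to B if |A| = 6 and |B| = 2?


n = |A| = 6, k = |B| = 2. Surjections via inclusion-exclusion:
S(n,k) = Σ(-1)^i × C(k,i) × (k-i)^n, i=0 to k
i=0: (-1)^0×C(2,0)×2^6 = 64
i=1: (-1)^1×C(2,1)×1^6 = -2
i=2: (-1)^2×C(2,2)×0^6 = 0
Total = 62

Number of surjections = 62


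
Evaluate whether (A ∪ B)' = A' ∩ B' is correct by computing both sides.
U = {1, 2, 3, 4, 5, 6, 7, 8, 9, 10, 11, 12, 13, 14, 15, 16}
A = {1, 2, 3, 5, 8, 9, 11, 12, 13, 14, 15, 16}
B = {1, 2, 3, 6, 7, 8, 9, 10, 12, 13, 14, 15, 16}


LHS: A ∪ B = {1, 2, 3, 5, 6, 7, 8, 9, 10, 11, 12, 13, 14, 15, 16}
(A ∪ B)' = U \ (A ∪ B) = {4}
A' = {4, 6, 7, 10}, B' = {4, 5, 11}
Claimed RHS: A' ∩ B' = {4}
Identity is VALID: LHS = RHS = {4} ✓

Identity is valid. (A ∪ B)' = A' ∩ B' = {4}


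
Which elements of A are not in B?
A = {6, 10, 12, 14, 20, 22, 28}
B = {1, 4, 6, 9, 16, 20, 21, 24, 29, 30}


A \ B = elements in A but not in B
A = {6, 10, 12, 14, 20, 22, 28}
B = {1, 4, 6, 9, 16, 20, 21, 24, 29, 30}
Remove from A any elements in B
A \ B = {10, 12, 14, 22, 28}

A \ B = {10, 12, 14, 22, 28}


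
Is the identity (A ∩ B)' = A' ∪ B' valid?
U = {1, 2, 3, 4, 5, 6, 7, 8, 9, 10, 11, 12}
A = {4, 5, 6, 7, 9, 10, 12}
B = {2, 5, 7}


LHS: A ∩ B = {5, 7}
(A ∩ B)' = U \ (A ∩ B) = {1, 2, 3, 4, 6, 8, 9, 10, 11, 12}
A' = {1, 2, 3, 8, 11}, B' = {1, 3, 4, 6, 8, 9, 10, 11, 12}
Claimed RHS: A' ∪ B' = {1, 2, 3, 4, 6, 8, 9, 10, 11, 12}
Identity is VALID: LHS = RHS = {1, 2, 3, 4, 6, 8, 9, 10, 11, 12} ✓

Identity is valid. (A ∩ B)' = A' ∪ B' = {1, 2, 3, 4, 6, 8, 9, 10, 11, 12}


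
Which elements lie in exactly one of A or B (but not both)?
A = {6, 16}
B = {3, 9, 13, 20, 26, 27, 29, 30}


A △ B = (A \ B) ∪ (B \ A) = elements in exactly one of A or B
A \ B = {6, 16}
B \ A = {3, 9, 13, 20, 26, 27, 29, 30}
A △ B = {3, 6, 9, 13, 16, 20, 26, 27, 29, 30}

A △ B = {3, 6, 9, 13, 16, 20, 26, 27, 29, 30}


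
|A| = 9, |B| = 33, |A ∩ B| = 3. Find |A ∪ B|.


|A ∪ B| = |A| + |B| - |A ∩ B|
= 9 + 33 - 3
= 39

|A ∪ B| = 39


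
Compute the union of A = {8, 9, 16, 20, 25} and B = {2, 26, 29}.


A ∪ B = all elements in A or B (or both)
A = {8, 9, 16, 20, 25}
B = {2, 26, 29}
A ∪ B = {2, 8, 9, 16, 20, 25, 26, 29}

A ∪ B = {2, 8, 9, 16, 20, 25, 26, 29}


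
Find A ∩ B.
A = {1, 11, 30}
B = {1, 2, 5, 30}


A ∩ B = elements in both A and B
A = {1, 11, 30}
B = {1, 2, 5, 30}
A ∩ B = {1, 30}

A ∩ B = {1, 30}


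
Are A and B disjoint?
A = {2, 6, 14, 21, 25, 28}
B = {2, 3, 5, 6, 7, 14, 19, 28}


Disjoint means A ∩ B = ∅.
A ∩ B = {2, 6, 14, 28}
A ∩ B ≠ ∅, so A and B are NOT disjoint.

No, A and B are not disjoint (A ∩ B = {2, 6, 14, 28})


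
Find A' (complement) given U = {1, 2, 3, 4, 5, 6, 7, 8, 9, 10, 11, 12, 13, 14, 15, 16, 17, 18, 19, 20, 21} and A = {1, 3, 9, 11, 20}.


Aᶜ = U \ A = elements in U but not in A
U = {1, 2, 3, 4, 5, 6, 7, 8, 9, 10, 11, 12, 13, 14, 15, 16, 17, 18, 19, 20, 21}
A = {1, 3, 9, 11, 20}
Aᶜ = {2, 4, 5, 6, 7, 8, 10, 12, 13, 14, 15, 16, 17, 18, 19, 21}

Aᶜ = {2, 4, 5, 6, 7, 8, 10, 12, 13, 14, 15, 16, 17, 18, 19, 21}


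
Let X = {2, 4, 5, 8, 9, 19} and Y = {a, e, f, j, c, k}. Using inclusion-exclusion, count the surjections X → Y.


n = |X| = 6, k = |Y| = 6. Surjections via inclusion-exclusion:
S(n,k) = Σ(-1)^i × C(k,i) × (k-i)^n, i=0 to k
i=0: (-1)^0×C(6,0)×6^6 = 46656
i=1: (-1)^1×C(6,1)×5^6 = -93750
i=2: (-1)^2×C(6,2)×4^6 = 61440
i=3: (-1)^3×C(6,3)×3^6 = -14580
i=4: (-1)^4×C(6,4)×2^6 = 960
i=5: (-1)^5×C(6,5)×1^6 = -6
i=6: (-1)^6×C(6,6)×0^6 = 0
Total = 720

Number of surjections = 720


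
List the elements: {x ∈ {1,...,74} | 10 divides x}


Checking each candidate:
Condition: multiples of 10 in {1,...,74}
Result = {10, 20, 30, 40, 50, 60, 70}

{10, 20, 30, 40, 50, 60, 70}


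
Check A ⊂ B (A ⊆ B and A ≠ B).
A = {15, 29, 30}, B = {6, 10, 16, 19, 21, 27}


A ⊂ B requires: A ⊆ B AND A ≠ B.
A ⊆ B? No
A ⊄ B, so A is not a proper subset.

No, A is not a proper subset of B


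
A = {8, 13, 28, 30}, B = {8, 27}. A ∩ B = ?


A ∩ B = elements in both A and B
A = {8, 13, 28, 30}
B = {8, 27}
A ∩ B = {8}

A ∩ B = {8}


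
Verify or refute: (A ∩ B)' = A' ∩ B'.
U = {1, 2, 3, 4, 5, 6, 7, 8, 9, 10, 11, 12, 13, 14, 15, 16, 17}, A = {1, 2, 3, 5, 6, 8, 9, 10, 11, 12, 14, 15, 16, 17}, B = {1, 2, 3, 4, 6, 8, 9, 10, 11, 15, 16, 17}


LHS: A ∩ B = {1, 2, 3, 6, 8, 9, 10, 11, 15, 16, 17}
(A ∩ B)' = U \ (A ∩ B) = {4, 5, 7, 12, 13, 14}
A' = {4, 7, 13}, B' = {5, 7, 12, 13, 14}
Claimed RHS: A' ∩ B' = {7, 13}
Identity is INVALID: LHS = {4, 5, 7, 12, 13, 14} but the RHS claimed here equals {7, 13}. The correct form is (A ∩ B)' = A' ∪ B'.

Identity is invalid: (A ∩ B)' = {4, 5, 7, 12, 13, 14} but A' ∩ B' = {7, 13}. The correct De Morgan law is (A ∩ B)' = A' ∪ B'.
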